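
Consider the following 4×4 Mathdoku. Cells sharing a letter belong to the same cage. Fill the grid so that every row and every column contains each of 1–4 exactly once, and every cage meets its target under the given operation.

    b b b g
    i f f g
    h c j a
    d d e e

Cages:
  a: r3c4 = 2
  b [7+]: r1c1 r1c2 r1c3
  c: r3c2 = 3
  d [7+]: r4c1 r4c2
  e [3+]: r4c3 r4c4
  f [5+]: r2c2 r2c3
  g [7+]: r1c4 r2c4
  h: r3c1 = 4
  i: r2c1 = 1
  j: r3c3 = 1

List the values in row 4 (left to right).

Cage i is a single given cell, which forces r2c1 = 1.
Cage h is given, which forces r3c1 = 4.
Cage c is given, which forces r3c2 = 3.
Cage j is a single given cell, which forces r3c3 = 1.
Cage a is given; hence r3c4 = 2.
Column 1 now contains 4, which forces r4c1 = 3.
Column 2 already has 3, leaving r4c2 = 4.
Column 3 already has 1, leaving r4c3 = 2.
2 is placed in column 4, leaving r4c4 = 1.
Column 1 now contains 4, leaving r1c1 = 2.
The 3 cells of cage b must have sum 7, so r1c2 = 1.
Column 3 now contains 2, which forces r1c3 = 4.
Row 1 now contains 4, so r1c4 = 3.
Column 2 now contains 4, so r2c2 = 2.
The two cells of cage f must have sum 5; hence r2c3 = 3.
Column 4 already has 3, so r2c4 = 4.
Completed grid: 2 1 4 3 / 1 2 3 4 / 4 3 1 2 / 3 4 2 1.

3 4 2 1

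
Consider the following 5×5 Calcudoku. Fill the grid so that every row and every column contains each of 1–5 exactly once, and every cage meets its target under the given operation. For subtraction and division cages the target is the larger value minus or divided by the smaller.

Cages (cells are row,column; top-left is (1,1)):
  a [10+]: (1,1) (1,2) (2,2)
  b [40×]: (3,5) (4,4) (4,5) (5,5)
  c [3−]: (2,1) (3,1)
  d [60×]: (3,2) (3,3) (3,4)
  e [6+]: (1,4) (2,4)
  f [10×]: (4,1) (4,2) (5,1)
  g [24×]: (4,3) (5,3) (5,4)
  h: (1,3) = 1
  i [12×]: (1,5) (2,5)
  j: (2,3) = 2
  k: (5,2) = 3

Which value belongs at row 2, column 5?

Cage h is a single given cell; hence (1,3) = 1.
J is a freebie, which forces (2,3) = 2.
Cage k is a single given cell, so (5,2) = 3.
3 is placed in row 5; hence (5,3) = 4.
Row 5 now contains 4; hence (5,4) = 2.
The two cells of cage e must have sum 6, which forces (1,4) = 5.
Cage e's pair has sum 6; hence (2,4) = 1.
4 is placed in column 3; hence (4,3) = 3.
1 is placed in column 4, which forces (4,4) = 4.
Cage a needs sum 10; hence (1,2) = 2.
The 3 cells of cage d must have product 60, so (3,2) = 4.
3 is placed in column 3, leaving (3,3) = 5.
Column 4 already has 4; hence (3,4) = 3.
The 3 cells of cage a must have sum 10, which forces (1,1) = 3.
3 is placed in row 1, leaving (1,5) = 4.
Column 2 now contains 4, leaving (2,2) = 5.
Column 5 already has 4, which forces (2,5) = 3.
Cage f needs product 10, leaving (4,1) = 2.
Column 2 now contains 5, leaving (4,2) = 1.
Row 4 already has 1, so (4,5) = 5.
5 is placed in column 5, which forces (5,5) = 1.
Row 2 now contains 5, so (2,1) = 4.
Column 1 now contains 2, which forces (3,1) = 1.
Column 5 already has 1, so (3,5) = 2.
Row 5 now contains 1, so (5,1) = 5.
Filled in: 3 2 1 5 4 / 4 5 2 1 3 / 1 4 5 3 2 / 2 1 3 4 5 / 5 3 4 2 1.

3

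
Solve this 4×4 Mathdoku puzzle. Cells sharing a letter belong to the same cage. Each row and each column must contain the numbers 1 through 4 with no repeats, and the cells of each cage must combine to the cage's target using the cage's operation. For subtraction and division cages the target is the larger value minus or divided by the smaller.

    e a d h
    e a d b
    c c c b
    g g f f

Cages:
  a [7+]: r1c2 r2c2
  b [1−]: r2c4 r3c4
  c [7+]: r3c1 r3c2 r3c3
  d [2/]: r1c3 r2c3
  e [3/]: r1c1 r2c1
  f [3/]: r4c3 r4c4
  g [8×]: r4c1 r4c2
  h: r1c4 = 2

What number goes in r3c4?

3

Cage h is a single given cell; hence r1c4 = 2.
The two cells of cage d must have quotient 2, leaving r2c3 = 2.
The only place for 1 in row 2 is r2c1.
Column 1 already has 1, so r1c1 = 3.
Row 1 now contains 3, which forces r1c2 = 4.
Row 1 already has 4, which forces r1c3 = 1.
Column 2 already has 4, leaving r2c2 = 3.
Row 2 already has 3, so r2c4 = 4.
Column 3 now contains 1; hence r3c3 = 4.
4 is placed in column 4, so r3c4 = 3.
Column 2 already has 4, so r4c2 = 2.
Column 3 now contains 1; hence r4c3 = 3.
Column 4 now contains 3, leaving r4c4 = 1.
Row 3 now contains 4, which forces r3c1 = 2.
Column 2 now contains 2, which forces r3c2 = 1.
2 is placed in row 4, leaving r4c1 = 4.
The full grid is 3 4 1 2 / 1 3 2 4 / 2 1 4 3 / 4 2 3 1.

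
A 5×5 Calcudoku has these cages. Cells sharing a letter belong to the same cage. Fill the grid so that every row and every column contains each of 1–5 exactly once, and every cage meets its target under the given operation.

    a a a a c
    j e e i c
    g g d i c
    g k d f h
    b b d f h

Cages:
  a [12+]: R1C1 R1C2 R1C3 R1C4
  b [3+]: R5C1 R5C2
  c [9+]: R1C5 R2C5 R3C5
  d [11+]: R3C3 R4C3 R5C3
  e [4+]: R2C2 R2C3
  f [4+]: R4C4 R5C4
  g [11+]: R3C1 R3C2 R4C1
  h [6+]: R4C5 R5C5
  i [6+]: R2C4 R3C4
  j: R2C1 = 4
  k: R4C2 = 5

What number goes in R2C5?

5

J is a freebie; hence R2C1 = 4.
K is a freebie; hence R4C2 = 5.
Cage g needs sum 11, so R3C1 = 5.
Cage d has sum 11; hence R5C3 = 5.
Cage a has sum 12; hence R1C4 = 5.
5 is placed in column 4, so R2C4 = 2.
The two cells of cage i must have sum 6, leaving R3C4 = 4.
4 is placed in row 3, leaving R3C2 = 3.
4 is placed in row 3; hence R3C3 = 2.
Row 3 already has 2, leaving R3C5 = 1.
The 3 cells of cage g must have sum 11, so R4C1 = 3.
Cage d has sum 11, which forces R4C3 = 4.
Row 4 already has 3; hence R4C4 = 1.
4 is placed in row 4, which forces R4C5 = 2.
1 is placed in column 4, which forces R5C4 = 3.
Column 5 already has 2, so R5C5 = 4.
The 4 cells of cage a must have sum 12, leaving R1C1 = 2.
Cage a has sum 12; hence R1C2 = 4.
Column 3 now contains 4, so R1C3 = 1.
Column 5 already has 4; hence R1C5 = 3.
Column 2 now contains 3, leaving R2C2 = 1.
Cage e's pair has sum 4, leaving R2C3 = 3.
Cage c needs sum 9, leaving R2C5 = 5.
Column 1 already has 2, leaving R5C1 = 1.
1 is placed in column 2; hence R5C2 = 2.
The full grid is 2 4 1 5 3 / 4 1 3 2 5 / 5 3 2 4 1 / 3 5 4 1 2 / 1 2 5 3 4.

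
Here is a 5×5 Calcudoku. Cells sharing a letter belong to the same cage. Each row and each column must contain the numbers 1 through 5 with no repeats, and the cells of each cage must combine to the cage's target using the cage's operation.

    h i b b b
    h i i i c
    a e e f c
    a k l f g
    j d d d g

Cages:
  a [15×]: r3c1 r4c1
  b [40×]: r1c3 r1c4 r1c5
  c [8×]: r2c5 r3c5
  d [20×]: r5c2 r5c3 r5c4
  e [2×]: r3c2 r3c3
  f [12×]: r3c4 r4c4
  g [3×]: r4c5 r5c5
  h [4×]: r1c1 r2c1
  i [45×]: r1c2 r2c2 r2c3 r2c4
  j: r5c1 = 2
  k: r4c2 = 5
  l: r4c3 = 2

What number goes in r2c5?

2

Cage i needs product 45, leaving r1c2 = 3.
Cage k is a single given cell, which forces r4c2 = 5.
Cage l is a single given cell; hence r4c3 = 2.
Cage j is a single given cell; hence r5c1 = 2.
Column 2 now contains 5; hence r2c2 = 1.
The two cells of cage a must have product 15, which forces r3c1 = 5.
Cage e's pair has product 2, so r3c2 = 2.
2 is placed in column 3, so r3c3 = 1.
Row 3 already has 2, leaving r3c5 = 4.
5 is placed in row 4, which forces r4c1 = 3.
Row 4 now contains 3, leaving r4c4 = 4.
Row 4 now contains 3; hence r4c5 = 1.
1 is placed in column 2, leaving r5c2 = 4.
Row 5 now contains 4, so r5c3 = 5.
Row 5 already has 5, leaving r5c4 = 1.
1 is placed in column 5; hence r5c5 = 3.
The two cells of cage h must have product 4, so r1c1 = 1.
5 is placed in column 3, leaving r1c3 = 4.
Row 2 now contains 1, so r2c1 = 4.
5 is placed in column 3, so r2c3 = 3.
Cage i needs product 45, which forces r2c4 = 5.
Column 5 already has 4, so r2c5 = 2.
4 is placed in row 3; hence r3c4 = 3.
Column 4 already has 5, leaving r1c4 = 2.
2 is placed in column 5; hence r1c5 = 5.
The full grid is 1 3 4 2 5 / 4 1 3 5 2 / 5 2 1 3 4 / 3 5 2 4 1 / 2 4 5 1 3.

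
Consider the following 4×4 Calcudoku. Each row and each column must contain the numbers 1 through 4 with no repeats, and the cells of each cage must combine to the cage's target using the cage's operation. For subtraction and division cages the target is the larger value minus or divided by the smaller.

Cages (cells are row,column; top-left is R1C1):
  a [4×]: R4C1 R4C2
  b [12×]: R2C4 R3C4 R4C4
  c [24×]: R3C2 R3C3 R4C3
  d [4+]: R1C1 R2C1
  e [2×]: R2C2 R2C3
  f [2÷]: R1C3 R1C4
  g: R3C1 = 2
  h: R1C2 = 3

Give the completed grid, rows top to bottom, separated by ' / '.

1 3 4 2 / 3 2 1 4 / 2 4 3 1 / 4 1 2 3

Cage h is a single given cell, which forces R1C2 = 3.
Cage g is given; hence R3C1 = 2.
Row 3 now contains 2; hence R3C2 = 4.
Row 3 already has 4, which forces R3C3 = 3.
Row 3 now contains 3, which forces R3C4 = 1.
4 is placed in column 2, leaving R4C2 = 1.
Row 1 already has 3, which forces R1C1 = 1.
Cage d's pair has sum 4, which forces R2C1 = 3.
1 is placed in column 2; hence R2C2 = 2.
Cage e needs two cells with product 2; hence R2C3 = 1.
Row 2 already has 3, so R2C4 = 4.
1 is placed in row 4, leaving R4C1 = 4.
Cage c needs product 24, leaving R4C3 = 2.
Column 4 now contains 4, which forces R4C4 = 3.
2 is placed in column 3, leaving R1C3 = 4.
Column 4 now contains 4, which forces R1C4 = 2.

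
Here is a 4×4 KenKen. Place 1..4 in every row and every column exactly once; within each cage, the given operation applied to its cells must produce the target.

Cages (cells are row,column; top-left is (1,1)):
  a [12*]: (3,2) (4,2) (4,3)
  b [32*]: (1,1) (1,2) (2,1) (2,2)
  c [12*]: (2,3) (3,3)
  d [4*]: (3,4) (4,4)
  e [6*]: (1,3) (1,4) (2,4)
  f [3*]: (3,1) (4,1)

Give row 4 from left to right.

Row 3 needs a 2, and only (3,2) is open for it.
Cage a has product 12, so (4,2) = 3.
Cage a needs product 12, so (4,3) = 2.
The two cells of cage f must have product 3, which forces (3,1) = 3.
3 is placed in row 3, leaving (3,3) = 4.
4 is placed in row 3, so (3,4) = 1.
Row 4 now contains 3; hence (4,1) = 1.
Column 4 already has 1; hence (4,4) = 4.
The 3 cells of cage e must have product 6; hence (1,3) = 1.
4 is placed in column 3, leaving (2,3) = 3.
Row 2 already has 3, so (2,4) = 2.
The 4 cells of cage b must have product 32, leaving (1,1) = 2.
Row 1 now contains 1, leaving (1,2) = 4.
2 is placed in column 4; hence (1,4) = 3.
Row 2 already has 2, leaving (2,1) = 4.
Cage b has product 32, so (2,2) = 1.
Filled in: 2 4 1 3 / 4 1 3 2 / 3 2 4 1 / 1 3 2 4.

1 3 2 4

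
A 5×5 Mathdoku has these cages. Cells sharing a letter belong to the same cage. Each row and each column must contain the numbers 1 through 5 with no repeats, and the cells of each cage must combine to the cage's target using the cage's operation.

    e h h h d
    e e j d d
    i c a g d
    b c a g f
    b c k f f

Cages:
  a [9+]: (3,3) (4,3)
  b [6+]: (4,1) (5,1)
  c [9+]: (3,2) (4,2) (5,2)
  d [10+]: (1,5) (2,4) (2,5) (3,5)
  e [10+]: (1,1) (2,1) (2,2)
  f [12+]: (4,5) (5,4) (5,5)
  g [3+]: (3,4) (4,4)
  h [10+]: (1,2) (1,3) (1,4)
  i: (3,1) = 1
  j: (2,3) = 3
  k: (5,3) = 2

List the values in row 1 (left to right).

Cage j is a single given cell; hence (2,3) = 3.
Cage i is given, leaving (3,1) = 1.
Row 3 now contains 1, so (3,4) = 2.
Column 4 now contains 2, so (4,4) = 1.
Cage k is given, which forces (5,3) = 2.
Column 4 already has 1, which forces (2,4) = 4.
The 4 cells of cage d must have sum 10, leaving (3,5) = 3.
Cage b needs two cells with sum 6, so (4,1) = 2.
Cage b's pair has sum 6, so (5,1) = 4.
4 is placed in row 5, leaving (5,5) = 5.
Cage e has sum 10; hence (1,1) = 3.
Row 1 now contains 3, which forces (1,4) = 5.
Column 1 already has 2; hence (2,1) = 5.
The 3 cells of cage e must have sum 10, so (2,2) = 2.
Row 2 already has 2, which forces (2,5) = 1.
The 3 cells of cage c must have sum 9, which forces (3,2) = 5.
Row 3 already has 5, leaving (3,3) = 4.
Cage c has sum 9, so (4,2) = 3.
Column 3 now contains 4, which forces (4,3) = 5.
5 is placed in column 5; hence (4,5) = 4.
Cage c needs sum 9, so (5,2) = 1.
Row 5 already has 5, so (5,4) = 3.
Column 2 already has 1, so (1,2) = 4.
Column 3 now contains 4, which forces (1,3) = 1.
1 is placed in column 5, so (1,5) = 2.
The full grid is 3 4 1 5 2 / 5 2 3 4 1 / 1 5 4 2 3 / 2 3 5 1 4 / 4 1 2 3 5.

3 4 1 5 2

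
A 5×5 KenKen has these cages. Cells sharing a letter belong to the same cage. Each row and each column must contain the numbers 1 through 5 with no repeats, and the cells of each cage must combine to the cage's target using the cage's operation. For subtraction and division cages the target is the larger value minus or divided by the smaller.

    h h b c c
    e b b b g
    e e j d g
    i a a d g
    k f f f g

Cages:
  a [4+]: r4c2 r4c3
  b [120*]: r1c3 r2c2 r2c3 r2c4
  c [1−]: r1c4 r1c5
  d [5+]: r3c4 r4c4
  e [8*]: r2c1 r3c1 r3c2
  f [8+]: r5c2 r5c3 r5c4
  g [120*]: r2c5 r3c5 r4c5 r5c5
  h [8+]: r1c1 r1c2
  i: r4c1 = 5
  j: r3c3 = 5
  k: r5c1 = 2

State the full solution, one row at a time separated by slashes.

J is a freebie; hence r3c3 = 5.
I is a freebie, which forces r4c1 = 5.
Cage k is a single given cell, which forces r5c1 = 2.
Column 1 already has 5, so r1c1 = 3.
Cage h needs two cells with sum 8; hence r1c2 = 5.
Cage e needs product 8, which forces r3c2 = 2.
Cage b needs product 120, which forces r2c4 = 5.
The 4 cells of cage g must have product 120, so r5c5 = 5.
In row 1, 4 can only go at r1c3, so r1c3 = 4.
Cage b needs product 120, which forces r2c2 = 3.
Cage b has product 120; hence r2c3 = 2.
Row 2 now contains 2, which forces r2c5 = 4.
Column 5 now contains 4; hence r3c5 = 3.
Column 2 now contains 3; hence r4c2 = 1.
1 is placed in row 4; hence r4c3 = 3.
Column 5 already has 3, which forces r4c5 = 2.
1 is placed in column 2, which forces r5c2 = 4.
Column 3 already has 3, leaving r5c3 = 1.
Row 5 already has 1; hence r5c4 = 3.
The two cells of cage c must have difference 1; hence r1c4 = 2.
Column 5 now contains 2, which forces r1c5 = 1.
4 is placed in row 2, which forces r2c1 = 1.
Cage e needs product 8; hence r3c1 = 4.
Cage d needs two cells with sum 5; hence r3c4 = 1.
Row 4 already has 2, leaving r4c4 = 4.

3 5 4 2 1 / 1 3 2 5 4 / 4 2 5 1 3 / 5 1 3 4 2 / 2 4 1 3 5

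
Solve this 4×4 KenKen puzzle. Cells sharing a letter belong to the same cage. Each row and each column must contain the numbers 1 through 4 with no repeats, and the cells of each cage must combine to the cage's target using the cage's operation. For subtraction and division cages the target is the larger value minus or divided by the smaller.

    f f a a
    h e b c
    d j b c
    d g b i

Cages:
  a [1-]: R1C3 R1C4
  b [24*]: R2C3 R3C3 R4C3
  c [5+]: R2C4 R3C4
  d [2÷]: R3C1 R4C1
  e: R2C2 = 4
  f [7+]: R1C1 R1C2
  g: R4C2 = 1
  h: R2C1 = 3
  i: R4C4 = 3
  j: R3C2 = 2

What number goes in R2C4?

Cage h is a single given cell; hence R2C1 = 3.
E is a freebie, which forces R2C2 = 4.
Row 2 now contains 4, so R2C3 = 2.
Row 2 now contains 2; hence R2C4 = 1.
Cage j is a single given cell, leaving R3C2 = 2.
G is a freebie; hence R4C2 = 1.
Cage i is given, leaving R4C4 = 3.
Column 1 already has 3, which forces R1C1 = 4.
Column 2 already has 4, so R1C2 = 3.
Row 1 already has 3, leaving R1C3 = 1.
4 is placed in row 1, which forces R1C4 = 2.
Column 1 now contains 4, leaving R3C1 = 1.
Cage b has product 24, leaving R3C3 = 3.
3 is placed in column 4, which forces R3C4 = 4.
Cage d needs two cells with quotient 2, so R4C1 = 2.
Row 4 already has 3, leaving R4C3 = 4.
Completed grid: 4 3 1 2 / 3 4 2 1 / 1 2 3 4 / 2 1 4 3.

1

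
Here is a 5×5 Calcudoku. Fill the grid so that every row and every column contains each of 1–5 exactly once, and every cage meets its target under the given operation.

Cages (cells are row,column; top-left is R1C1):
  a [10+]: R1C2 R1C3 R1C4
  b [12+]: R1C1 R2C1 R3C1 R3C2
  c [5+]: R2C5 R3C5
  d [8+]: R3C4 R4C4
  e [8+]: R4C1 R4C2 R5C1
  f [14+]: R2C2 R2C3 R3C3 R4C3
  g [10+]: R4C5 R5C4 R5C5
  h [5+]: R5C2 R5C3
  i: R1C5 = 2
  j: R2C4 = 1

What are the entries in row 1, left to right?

Cage i is a single given cell, which forces R1C5 = 2.
Cage j is a single given cell, which forces R2C4 = 1.
Cage c needs two cells with sum 5; hence R2C5 = 4.
Cage c needs two cells with sum 5, which forces R3C5 = 1.
Cage g needs sum 10, leaving R5C4 = 2.
The only place for 3 in row 1 is R1C1.
Cage b has sum 12; hence R2C1 = 2.
The only place for 3 in row 5 is R5C5.
3 is placed in column 5, so R4C5 = 5.
Cage d needs two cells with sum 8, so R3C4 = 5.
Row 4 now contains 5, which forces R4C4 = 3.
Column 4 already has 5, which forces R1C4 = 4.
Row 3 now contains 5, so R3C1 = 4.
Cage b needs sum 12; hence R3C2 = 3.
Row 3 now contains 4; hence R3C3 = 2.
The 3 cells of cage e must have sum 8, which forces R4C1 = 1.
Row 4 already has 3; hence R4C2 = 2.
Column 3 already has 2, leaving R4C3 = 4.
The 3 cells of cage e must have sum 8, which forces R5C1 = 5.
Column 3 now contains 4; hence R5C3 = 1.
The 3 cells of cage a must have sum 10, which forces R1C2 = 1.
1 is placed in column 3, which forces R1C3 = 5.
Column 2 already has 3, so R2C2 = 5.
The 4 cells of cage f must have sum 14, so R2C3 = 3.
Row 5 already has 1, so R5C2 = 4.
Completed grid: 3 1 5 4 2 / 2 5 3 1 4 / 4 3 2 5 1 / 1 2 4 3 5 / 5 4 1 2 3.

3 1 5 4 2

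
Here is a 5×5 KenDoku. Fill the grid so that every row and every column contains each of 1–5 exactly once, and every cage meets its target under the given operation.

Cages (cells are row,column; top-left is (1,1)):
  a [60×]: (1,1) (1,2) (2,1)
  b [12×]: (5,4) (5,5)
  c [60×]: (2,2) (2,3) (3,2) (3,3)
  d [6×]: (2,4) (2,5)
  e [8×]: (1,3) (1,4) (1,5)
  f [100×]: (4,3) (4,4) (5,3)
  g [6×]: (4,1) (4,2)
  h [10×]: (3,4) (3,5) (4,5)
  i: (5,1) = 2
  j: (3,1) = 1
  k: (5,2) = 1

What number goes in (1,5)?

Cage j is a single given cell; hence (3,1) = 1.
Cage f needs product 100; hence (4,3) = 4.
The 3 cells of cage f must have product 100, leaving (4,4) = 5.
I is a freebie, leaving (5,1) = 2.
Cage k is given, which forces (5,2) = 1.
Cage f needs product 100; hence (5,3) = 5.
Column 4 already has 5, which forces (3,4) = 2.
Cage h needs product 10, so (3,5) = 5.
2 is placed in column 1, leaving (4,1) = 3.
Cage g's pair has product 6, which forces (4,2) = 2.
The 3 cells of cage h must have product 10; hence (4,5) = 1.
Cage a has product 60, so (1,2) = 3.
The 4 cells of cage c must have product 60, leaving (2,2) = 5.
Cage c has product 60; hence (2,3) = 1.
2 is placed in column 4, so (2,4) = 3.
Cage d's pair has product 6, leaving (2,5) = 2.
5 is placed in row 3, which forces (3,2) = 4.
Row 3 now contains 2; hence (3,3) = 3.
Column 4 already has 3, leaving (5,4) = 4.
4 is placed in row 5, so (5,5) = 3.
Cage a needs product 60; hence (1,1) = 5.
Column 3 now contains 1, which forces (1,3) = 2.
4 is placed in column 4, which forces (1,4) = 1.
2 is placed in column 5, so (1,5) = 4.
Row 2 already has 5, which forces (2,1) = 4.
The full grid is 5 3 2 1 4 / 4 5 1 3 2 / 1 4 3 2 5 / 3 2 4 5 1 / 2 1 5 4 3.

4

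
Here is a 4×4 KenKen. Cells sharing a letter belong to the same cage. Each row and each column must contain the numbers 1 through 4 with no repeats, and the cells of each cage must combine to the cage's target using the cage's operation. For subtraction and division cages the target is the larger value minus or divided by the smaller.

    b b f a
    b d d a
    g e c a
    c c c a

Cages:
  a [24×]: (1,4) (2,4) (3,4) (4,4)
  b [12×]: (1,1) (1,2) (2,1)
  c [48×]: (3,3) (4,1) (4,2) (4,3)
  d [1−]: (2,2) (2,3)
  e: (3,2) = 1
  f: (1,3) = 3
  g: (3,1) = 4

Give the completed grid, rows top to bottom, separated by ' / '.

1 4 3 2 / 3 2 1 4 / 4 1 2 3 / 2 3 4 1

Cage f is given; hence (1,3) = 3.
Cage g is given; hence (3,1) = 4.
Cage e is given, which forces (3,2) = 1.
Row 3 now contains 4; hence (3,3) = 2.
Row 3 already has 2; hence (3,4) = 3.
Column 1 now contains 4, which forces (1,1) = 1.
Cage b has product 12, so (1,2) = 4.
Row 1 now contains 4, leaving (1,4) = 2.
Cage b needs product 12, so (2,1) = 3.
Row 2 now contains 3, which forces (2,2) = 2.
3 is placed in column 1, so (4,1) = 2.
Column 2 already has 2, which forces (4,2) = 3.
Cage c needs product 48; hence (4,3) = 4.
4 is placed in row 4, so (4,4) = 1.
4 is placed in column 3, leaving (2,3) = 1.
Column 4 already has 1, which forces (2,4) = 4.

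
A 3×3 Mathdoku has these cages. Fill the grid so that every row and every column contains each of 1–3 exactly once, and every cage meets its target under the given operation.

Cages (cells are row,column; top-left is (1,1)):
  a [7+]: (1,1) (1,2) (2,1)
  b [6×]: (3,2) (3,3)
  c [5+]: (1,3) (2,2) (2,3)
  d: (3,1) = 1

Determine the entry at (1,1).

Cage d is a single given cell; hence (3,1) = 1.
Column 1 already has 1, so (1,1) = 3.
Cage a needs sum 7; hence (1,2) = 2.
Row 1 now contains 2, leaving (1,3) = 1.
Cage a needs sum 7; hence (2,1) = 2.
Column 2 now contains 2; hence (2,2) = 1.
Column 3 now contains 1, leaving (2,3) = 3.
Column 2 now contains 2, so (3,2) = 3.
Column 3 now contains 3, which forces (3,3) = 2.
Completed grid: 3 2 1 / 2 1 3 / 1 3 2.

3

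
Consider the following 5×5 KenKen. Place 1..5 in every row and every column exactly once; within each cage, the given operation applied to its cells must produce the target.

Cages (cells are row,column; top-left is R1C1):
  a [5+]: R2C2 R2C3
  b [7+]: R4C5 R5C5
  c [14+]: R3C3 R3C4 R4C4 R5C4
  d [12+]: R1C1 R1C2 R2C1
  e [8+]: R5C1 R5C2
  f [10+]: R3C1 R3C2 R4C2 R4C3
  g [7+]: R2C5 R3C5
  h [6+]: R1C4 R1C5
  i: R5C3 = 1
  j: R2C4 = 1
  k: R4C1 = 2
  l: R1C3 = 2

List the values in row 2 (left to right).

L is a freebie, so R1C3 = 2.
Cage j is a single given cell; hence R2C4 = 1.
Cage k is given, leaving R4C1 = 2.
I is a freebie, so R5C3 = 1.
Cage h needs two cells with sum 6, which forces R1C4 = 5.
Cage h's pair has sum 6; hence R1C5 = 1.
Cage a needs two cells with sum 5, so R2C2 = 2.
Cage a's pair has sum 5, leaving R2C3 = 3.
Cage d has sum 12, which forces R2C1 = 5.
5 is placed in row 2, so R2C5 = 4.
Cage f needs sum 10; hence R3C1 = 1.
The 4 cells of cage c must have sum 14, so R3C3 = 5.
Cage f needs sum 10, leaving R4C2 = 1.
5 is placed in column 3, leaving R4C3 = 4.
Row 4 already has 4, so R4C4 = 3.
Row 4 now contains 3, leaving R4C5 = 5.
5 is placed in column 1; hence R5C1 = 3.
Row 5 now contains 3, which forces R5C2 = 5.
Row 5 now contains 3, leaving R5C5 = 2.
3 is placed in column 1, leaving R1C1 = 4.
Cage d has sum 12, leaving R1C2 = 3.
The 4 cells of cage f must have sum 10, leaving R3C2 = 4.
Cage c needs sum 14; hence R3C4 = 2.
2 is placed in column 5, leaving R3C5 = 3.
2 is placed in row 5; hence R5C4 = 4.
Completed grid: 4 3 2 5 1 / 5 2 3 1 4 / 1 4 5 2 3 / 2 1 4 3 5 / 3 5 1 4 2.

5 2 3 1 4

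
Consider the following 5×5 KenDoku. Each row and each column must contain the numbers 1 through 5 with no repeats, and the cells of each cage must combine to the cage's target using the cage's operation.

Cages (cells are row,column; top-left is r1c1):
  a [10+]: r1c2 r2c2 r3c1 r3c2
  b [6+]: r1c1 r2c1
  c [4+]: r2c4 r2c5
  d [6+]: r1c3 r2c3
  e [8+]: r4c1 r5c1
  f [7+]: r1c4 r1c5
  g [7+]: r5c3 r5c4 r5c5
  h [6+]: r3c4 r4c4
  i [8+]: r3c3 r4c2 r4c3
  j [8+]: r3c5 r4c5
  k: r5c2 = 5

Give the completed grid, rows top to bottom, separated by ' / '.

Cage k is a single given cell; hence r5c2 = 5.
The two cells of cage e must have sum 8, which forces r4c1 = 5.
Row 4 already has 5, so r4c5 = 3.
Row 5 already has 5, which forces r5c1 = 3.
Cage c needs two cells with sum 4, leaving r2c4 = 3.
Column 5 now contains 3, so r2c5 = 1.
Column 5 now contains 3, which forces r3c5 = 5.
Cage f's pair has sum 7, which forces r1c4 = 5.
Cage f's pair has sum 7, so r1c5 = 2.
Column 5 now contains 2, leaving r5c5 = 4.
Row 1 already has 2, so r1c1 = 4.
4 is placed in row 1, which forces r1c3 = 1.
Cage b needs two cells with sum 6; hence r2c1 = 2.
Row 2 now contains 2, so r2c2 = 4.
Row 2 now contains 2; hence r2c3 = 5.
Column 1 now contains 2, which forces r3c1 = 1.
Column 3 now contains 1; hence r4c3 = 4.
4 is placed in row 4; hence r4c4 = 2.
Column 3 now contains 1, so r5c3 = 2.
2 is placed in column 4, so r5c4 = 1.
Row 1 already has 1; hence r1c2 = 3.
The 4 cells of cage a must have sum 10; hence r3c2 = 2.
Column 3 already has 2, so r3c3 = 3.
2 is placed in column 4, so r3c4 = 4.
2 is placed in row 4, leaving r4c2 = 1.

4 3 1 5 2 / 2 4 5 3 1 / 1 2 3 4 5 / 5 1 4 2 3 / 3 5 2 1 4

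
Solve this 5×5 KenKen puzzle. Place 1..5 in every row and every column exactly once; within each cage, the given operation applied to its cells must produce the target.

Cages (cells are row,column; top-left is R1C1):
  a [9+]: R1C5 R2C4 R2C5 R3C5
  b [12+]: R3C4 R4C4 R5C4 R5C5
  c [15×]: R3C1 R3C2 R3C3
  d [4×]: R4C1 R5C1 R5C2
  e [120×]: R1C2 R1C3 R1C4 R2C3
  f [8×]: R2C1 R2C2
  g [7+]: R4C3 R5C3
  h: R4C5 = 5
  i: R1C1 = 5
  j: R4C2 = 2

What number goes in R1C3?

2

I is a freebie; hence R1C1 = 5.
J is a freebie; hence R4C2 = 2.
Cage h is given, so R4C5 = 5.
2 is placed in column 2, which forces R5C2 = 1.
Cage f needs two cells with product 8, leaving R2C1 = 2.
2 is placed in column 2, leaving R2C2 = 4.
The 4 cells of cage e must have product 120, which forces R2C3 = 5.
2 is placed in row 4, leaving R4C1 = 1.
Row 5 already has 1; hence R5C1 = 4.
Row 5 already has 4, leaving R5C3 = 3.
Row 5 already has 3, so R5C5 = 2.
Column 2 now contains 4; hence R1C2 = 3.
Cage a has sum 9, so R2C4 = 1.
The 4 cells of cage a must have sum 9, which forces R2C5 = 3.
Column 1 already has 1; hence R3C1 = 3.
Cage c has product 15; hence R3C2 = 5.
3 is placed in column 3, so R3C3 = 1.
Column 4 already has 1, so R3C4 = 2.
Row 3 already has 1, which forces R3C5 = 4.
3 is placed in column 3, which forces R4C3 = 4.
4 is placed in row 4, which forces R4C4 = 3.
Row 5 already has 2, so R5C4 = 5.
Column 3 already has 4, which forces R1C3 = 2.
Column 4 now contains 2, leaving R1C4 = 4.
Column 5 already has 4, leaving R1C5 = 1.
Completed grid: 5 3 2 4 1 / 2 4 5 1 3 / 3 5 1 2 4 / 1 2 4 3 5 / 4 1 3 5 2.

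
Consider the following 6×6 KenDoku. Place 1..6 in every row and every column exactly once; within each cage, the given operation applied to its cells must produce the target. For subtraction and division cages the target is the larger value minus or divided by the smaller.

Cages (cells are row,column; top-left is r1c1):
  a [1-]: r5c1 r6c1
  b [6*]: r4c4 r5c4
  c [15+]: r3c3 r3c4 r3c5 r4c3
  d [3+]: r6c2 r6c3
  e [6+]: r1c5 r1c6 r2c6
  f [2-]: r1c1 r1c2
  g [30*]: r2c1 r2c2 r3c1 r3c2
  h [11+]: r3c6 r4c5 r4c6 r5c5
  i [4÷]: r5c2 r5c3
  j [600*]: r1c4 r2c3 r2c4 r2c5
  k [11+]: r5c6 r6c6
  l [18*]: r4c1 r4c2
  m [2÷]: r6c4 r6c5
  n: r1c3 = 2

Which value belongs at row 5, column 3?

4

N is a freebie, leaving r1c3 = 2.
Cage j has product 600; hence r1c4 = 5.
Column 3 now contains 2, which forces r6c3 = 1.
Cage i's pair has quotient 4, leaving r5c2 = 1.
Column 3 already has 1, leaving r5c3 = 4.
Row 6 already has 1; hence r6c2 = 2.
In row 2, 3 can only go at r2c2, so r2c2 = 3.
Column 2 now contains 3; hence r3c2 = 5.
Cage l's pair has product 18, leaving r4c1 = 3.
Column 2 now contains 3, leaving r4c2 = 6.
6 is placed in row 4, leaving r4c3 = 5.
Cage f needs two cells with difference 2, so r1c1 = 6.
Column 2 now contains 6, which forces r1c2 = 4.
Column 3 already has 5, leaving r2c3 = 6.
Cage j needs product 600, which forces r2c4 = 4.
Cage j needs product 600, so r2c5 = 5.
Column 3 now contains 6, which forces r3c3 = 3.
Column 1 already has 6, leaving r5c1 = 5.
Row 5 now contains 5, leaving r5c6 = 6.
Column 1 already has 5, leaving r6c1 = 4.
Column 6 already has 6, so r6c6 = 5.
The 3 cells of cage e must have sum 6, which forces r2c6 = 2.
Column 6 already has 2; hence r3c6 = 4.
Cage b needs two cells with product 6, which forces r4c4 = 2.
Row 4 now contains 2, leaving r4c5 = 4.
Column 6 now contains 4, which forces r4c6 = 1.
6 is placed in row 5, which forces r5c4 = 3.
Row 5 already has 3, which forces r5c5 = 2.
Column 4 now contains 3, which forces r6c4 = 6.
Row 6 already has 6; hence r6c5 = 3.
Column 5 now contains 3, so r1c5 = 1.
Column 6 already has 1; hence r1c6 = 3.
2 is placed in row 2; hence r2c1 = 1.
Cage g has product 30, which forces r3c1 = 2.
Column 4 already has 6; hence r3c4 = 1.
Cage c needs sum 15, leaving r3c5 = 6.
The full grid is 6 4 2 5 1 3 / 1 3 6 4 5 2 / 2 5 3 1 6 4 / 3 6 5 2 4 1 / 5 1 4 3 2 6 / 4 2 1 6 3 5.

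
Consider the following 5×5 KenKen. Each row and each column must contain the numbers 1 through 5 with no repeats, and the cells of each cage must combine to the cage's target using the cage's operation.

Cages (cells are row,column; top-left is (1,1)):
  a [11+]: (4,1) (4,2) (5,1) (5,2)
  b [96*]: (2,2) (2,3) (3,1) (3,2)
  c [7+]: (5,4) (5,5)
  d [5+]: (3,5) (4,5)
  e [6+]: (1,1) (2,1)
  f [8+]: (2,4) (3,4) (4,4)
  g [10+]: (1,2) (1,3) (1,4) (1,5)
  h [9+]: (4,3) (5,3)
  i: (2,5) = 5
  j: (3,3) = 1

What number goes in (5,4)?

3

Cage i is a single given cell, which forces (2,5) = 5.
Cage j is a single given cell, so (3,3) = 1.
The only place for 5 in row 1 is (1,1).
The two cells of cage e must have sum 6, which forces (2,1) = 1.
Cage f has sum 8, so (4,4) = 1.
The only place for 5 in row 3 is (3,4).
Cage f needs sum 8, so (2,4) = 2.
In row 3, 3 can only go at (3,5), so (3,5) = 3.
Column 5 already has 3, so (4,5) = 2.
Cage c needs two cells with sum 7; hence (5,4) = 3.
Column 5 already has 3; hence (5,5) = 4.
Column 4 already has 3, which forces (1,4) = 4.
Column 5 now contains 4, leaving (1,5) = 1.
The 4 cells of cage a must have sum 11, leaving (4,1) = 3.
The 4 cells of cage a must have sum 11, leaving (4,2) = 5.
The two cells of cage h must have sum 9, which forces (4,3) = 4.
Row 5 now contains 4, so (5,1) = 2.
Cage a needs sum 11, leaving (5,2) = 1.
Row 5 now contains 4, so (5,3) = 5.
Cage b has product 96, so (2,2) = 4.
Column 3 already has 4, which forces (2,3) = 3.
2 is placed in column 1; hence (3,1) = 4.
The 4 cells of cage b must have product 96, leaving (3,2) = 2.
2 is placed in column 2, leaving (1,2) = 3.
Column 3 now contains 3, so (1,3) = 2.
Filled in: 5 3 2 4 1 / 1 4 3 2 5 / 4 2 1 5 3 / 3 5 4 1 2 / 2 1 5 3 4.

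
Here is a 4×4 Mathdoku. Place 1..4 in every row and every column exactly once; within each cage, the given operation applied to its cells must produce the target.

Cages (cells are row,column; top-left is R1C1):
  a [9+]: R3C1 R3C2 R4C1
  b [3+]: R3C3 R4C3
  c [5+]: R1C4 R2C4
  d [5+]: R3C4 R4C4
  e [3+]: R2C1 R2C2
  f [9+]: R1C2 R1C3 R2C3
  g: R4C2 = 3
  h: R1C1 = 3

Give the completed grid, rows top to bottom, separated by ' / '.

3 2 4 1 / 2 1 3 4 / 1 4 2 3 / 4 3 1 2

Cage h is a single given cell; hence R1C1 = 3.
G is a freebie, which forces R4C2 = 3.
Cage a has sum 9; hence R3C1 = 1.
The 3 cells of cage a must have sum 9, leaving R3C2 = 4.
Row 3 already has 1, so R3C3 = 2.
Row 3 already has 4, leaving R3C4 = 3.
Cage a has sum 9, leaving R4C1 = 4.
Column 3 already has 2, which forces R4C3 = 1.
1 is placed in row 4; hence R4C4 = 2.
4 is placed in column 2, so R1C2 = 2.
Column 3 already has 1; hence R1C3 = 4.
Row 1 already has 4, so R1C4 = 1.
Column 1 now contains 1, which forces R2C1 = 2.
Cage e needs two cells with sum 3, leaving R2C2 = 1.
Cage f has sum 9, leaving R2C3 = 3.
1 is placed in column 4, so R2C4 = 4.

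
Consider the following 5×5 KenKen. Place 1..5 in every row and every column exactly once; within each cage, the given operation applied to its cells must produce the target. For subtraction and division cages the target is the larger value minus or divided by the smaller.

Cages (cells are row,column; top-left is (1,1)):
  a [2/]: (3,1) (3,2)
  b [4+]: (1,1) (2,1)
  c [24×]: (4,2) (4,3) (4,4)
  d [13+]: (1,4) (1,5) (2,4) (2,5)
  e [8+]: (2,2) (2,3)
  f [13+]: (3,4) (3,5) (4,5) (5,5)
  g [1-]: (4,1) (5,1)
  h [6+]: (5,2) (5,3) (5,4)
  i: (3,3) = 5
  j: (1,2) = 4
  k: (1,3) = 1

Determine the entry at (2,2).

5

J is a freebie; hence (1,2) = 4.
Cage k is given; hence (1,3) = 1.
I is a freebie, leaving (3,3) = 5.
1 is placed in row 1, which forces (1,1) = 3.
The two cells of cage b must have sum 4, leaving (2,1) = 1.
The two cells of cage e must have sum 8, leaving (2,2) = 5.
Column 3 already has 5, leaving (2,3) = 3.
Column 3 now contains 3; hence (5,3) = 2.
2 is placed in column 3, leaving (4,3) = 4.
Row 4 already has 4, which forces (4,1) = 5.
Cage g's pair has difference 1, leaving (5,1) = 4.
4 is placed in column 1, leaving (3,1) = 2.
Cage a's pair has quotient 2; hence (3,2) = 1.
Column 2 now contains 1, so (5,2) = 3.
Row 5 already has 3, so (5,4) = 1.
The 4 cells of cage f must have sum 13, leaving (5,5) = 5.
Cage d has sum 13; hence (1,4) = 5.
Column 5 already has 5, leaving (1,5) = 2.
Cage d needs sum 13, leaving (2,4) = 2.
Cage d needs sum 13, leaving (2,5) = 4.
Column 5 now contains 4; hence (3,5) = 3.
3 is placed in column 2, leaving (4,2) = 2.
Cage c needs product 24, so (4,4) = 3.
Cage f needs sum 13, so (4,5) = 1.
Row 3 now contains 3, which forces (3,4) = 4.
Completed grid: 3 4 1 5 2 / 1 5 3 2 4 / 2 1 5 4 3 / 5 2 4 3 1 / 4 3 2 1 5.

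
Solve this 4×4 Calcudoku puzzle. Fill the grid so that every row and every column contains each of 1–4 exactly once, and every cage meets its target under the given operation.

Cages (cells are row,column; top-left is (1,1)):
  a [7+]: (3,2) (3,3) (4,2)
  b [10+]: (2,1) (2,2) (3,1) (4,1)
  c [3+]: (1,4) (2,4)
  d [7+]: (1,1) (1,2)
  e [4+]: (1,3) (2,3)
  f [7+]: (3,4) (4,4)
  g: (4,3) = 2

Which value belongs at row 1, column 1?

Cage g is given, which forces (4,3) = 2.
In row 1, 2 can only go at (1,4), so (1,4) = 2.
Column 4 now contains 2, leaving (2,4) = 1.
Cage e needs two cells with sum 4, so (1,3) = 1.
Row 2 already has 1, which forces (2,3) = 3.
3 is placed in column 3, so (3,3) = 4.
Row 3 already has 4, leaving (3,4) = 3.
3 is placed in column 4; hence (4,4) = 4.
Cage b has sum 10, which forces (3,1) = 1.
Cage a needs sum 7, leaving (3,2) = 2.
Cage b has sum 10, leaving (4,1) = 3.
Cage a has sum 7, leaving (4,2) = 1.
3 is placed in column 1, leaving (1,1) = 4.
The two cells of cage d must have sum 7; hence (1,2) = 3.
The 4 cells of cage b must have sum 10, so (2,1) = 2.
Column 2 now contains 2, so (2,2) = 4.
Completed grid: 4 3 1 2 / 2 4 3 1 / 1 2 4 3 / 3 1 2 4.

4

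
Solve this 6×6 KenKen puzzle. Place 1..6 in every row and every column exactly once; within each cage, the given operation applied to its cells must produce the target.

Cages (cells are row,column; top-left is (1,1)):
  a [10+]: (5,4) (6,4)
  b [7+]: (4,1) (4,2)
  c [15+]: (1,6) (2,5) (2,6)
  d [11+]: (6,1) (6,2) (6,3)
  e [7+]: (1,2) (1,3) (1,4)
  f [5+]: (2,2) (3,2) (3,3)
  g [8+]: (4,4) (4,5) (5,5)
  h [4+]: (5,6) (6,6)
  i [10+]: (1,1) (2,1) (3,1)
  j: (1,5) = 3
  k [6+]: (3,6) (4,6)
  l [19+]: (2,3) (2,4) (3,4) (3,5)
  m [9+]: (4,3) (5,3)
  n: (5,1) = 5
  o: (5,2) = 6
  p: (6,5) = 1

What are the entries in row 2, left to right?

Cage j is a single given cell; hence (1,5) = 3.
Cage n is given; hence (5,1) = 5.
O is a freebie, which forces (5,2) = 6.
Row 5 already has 6, leaving (5,4) = 4.
Column 4 now contains 4; hence (6,4) = 6.
Cage p is a single given cell, which forces (6,5) = 1.
Row 6 already has 1, leaving (6,6) = 3.
Cage m needs two cells with sum 9, so (4,3) = 6.
4 is placed in row 5, so (5,3) = 3.
Column 5 already has 1, leaving (5,5) = 2.
Column 6 already has 3, which forces (5,6) = 1.
Column 3 now contains 6, leaving (2,3) = 5.
The 4 cells of cage l must have sum 19; hence (2,4) = 3.
Cage l has sum 19, leaving (3,4) = 5.
The 4 cells of cage l must have sum 19, so (3,5) = 6.
The 3 cells of cage c must have sum 15; hence (1,6) = 5.
Column 5 now contains 6; hence (2,5) = 4.
The 3 cells of cage c must have sum 15, which forces (2,6) = 6.
Cage i has sum 10, which forces (3,1) = 3.
Row 3 already has 3, which forces (3,2) = 1.
1 is placed in row 3; hence (3,3) = 2.
2 is placed in row 3, which forces (3,6) = 4.
Column 5 now contains 4, leaving (4,5) = 5.
Column 6 already has 4; hence (4,6) = 2.
The 3 cells of cage d must have sum 11, so (6,2) = 5.
2 is placed in column 3, which forces (6,3) = 4.
Cage i needs sum 10, which forces (1,1) = 6.
The 3 cells of cage e must have sum 7, leaving (1,2) = 4.
4 is placed in column 3; hence (1,3) = 1.
Cage e needs sum 7; hence (1,4) = 2.
Row 2 now contains 6, so (2,1) = 1.
Column 2 already has 1; hence (2,2) = 2.
Row 4 now contains 2, so (4,1) = 4.
Cage b's pair has sum 7, so (4,2) = 3.
Row 4 now contains 2; hence (4,4) = 1.
4 is placed in row 6; hence (6,1) = 2.
Filled in: 6 4 1 2 3 5 / 1 2 5 3 4 6 / 3 1 2 5 6 4 / 4 3 6 1 5 2 / 5 6 3 4 2 1 / 2 5 4 6 1 3.

1 2 5 3 4 6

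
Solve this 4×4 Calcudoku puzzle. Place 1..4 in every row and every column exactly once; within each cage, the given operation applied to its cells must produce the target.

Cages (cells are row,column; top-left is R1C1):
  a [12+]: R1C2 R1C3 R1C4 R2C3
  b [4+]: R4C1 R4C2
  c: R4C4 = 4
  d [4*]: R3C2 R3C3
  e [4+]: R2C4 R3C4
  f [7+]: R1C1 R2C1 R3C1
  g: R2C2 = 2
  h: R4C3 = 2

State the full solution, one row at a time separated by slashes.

G is a freebie, which forces R2C2 = 2.
Cage h is a single given cell, leaving R4C3 = 2.
C is a freebie, which forces R4C4 = 4.
The only place for 2 in row 3 is R3C1.
Row 1 needs a 2, and only R1C4 is open for it.
The 4 cells of cage a must have sum 12; hence R1C2 = 3.
Cage a has sum 12, which forces R1C3 = 4.
Cage a needs sum 12, which forces R2C3 = 3.
Row 2 now contains 3, so R2C4 = 1.
Column 3 now contains 4, which forces R3C3 = 1.
1 is placed in column 4, which forces R3C4 = 3.
3 is placed in column 2, so R4C2 = 1.
Row 1 now contains 4, which forces R1C1 = 1.
1 is placed in row 2; hence R2C1 = 4.
1 is placed in row 3; hence R3C2 = 4.
1 is placed in row 4, so R4C1 = 3.

1 3 4 2 / 4 2 3 1 / 2 4 1 3 / 3 1 2 4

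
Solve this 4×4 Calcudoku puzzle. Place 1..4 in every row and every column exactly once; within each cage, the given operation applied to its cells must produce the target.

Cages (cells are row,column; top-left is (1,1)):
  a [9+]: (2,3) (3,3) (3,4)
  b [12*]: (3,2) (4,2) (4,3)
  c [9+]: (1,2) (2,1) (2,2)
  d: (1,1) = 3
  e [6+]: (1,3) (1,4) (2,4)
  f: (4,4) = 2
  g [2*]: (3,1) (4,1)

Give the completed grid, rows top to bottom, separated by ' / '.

D is a freebie, so (1,1) = 3.
Cage f is given; hence (4,4) = 2.
Cage g's pair has product 2, which forces (3,1) = 2.
Row 4 now contains 2, which forces (4,1) = 1.
Column 1 already has 2, which forces (2,1) = 4.
Row 2 now contains 4, leaving (2,3) = 2.
Cage b has product 12, so (3,2) = 1.
Cage c needs sum 9, leaving (1,2) = 2.
Column 3 already has 2, which forces (1,3) = 1.
The 3 cells of cage e must have sum 6, which forces (1,4) = 4.
1 is placed in column 2, which forces (2,2) = 3.
Cage e has sum 6, which forces (2,4) = 1.
Column 4 already has 4, so (3,4) = 3.
Column 2 now contains 3, leaving (4,2) = 4.
Row 4 now contains 4, so (4,3) = 3.
3 is placed in row 3; hence (3,3) = 4.

3 2 1 4 / 4 3 2 1 / 2 1 4 3 / 1 4 3 2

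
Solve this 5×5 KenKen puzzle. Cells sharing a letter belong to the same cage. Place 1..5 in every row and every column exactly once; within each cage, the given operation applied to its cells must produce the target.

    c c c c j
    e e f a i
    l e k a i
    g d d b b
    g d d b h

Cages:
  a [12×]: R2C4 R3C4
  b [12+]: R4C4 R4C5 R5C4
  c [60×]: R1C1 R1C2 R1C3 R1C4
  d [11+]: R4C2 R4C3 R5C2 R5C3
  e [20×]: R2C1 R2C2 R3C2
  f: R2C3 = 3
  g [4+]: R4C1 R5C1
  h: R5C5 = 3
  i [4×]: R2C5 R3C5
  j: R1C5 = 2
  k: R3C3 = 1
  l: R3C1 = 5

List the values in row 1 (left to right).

4 3 5 1 2

J is a freebie, so R1C5 = 2.
Cage f is a single given cell, leaving R2C3 = 3.
3 is placed in row 2, leaving R2C4 = 4.
Row 2 now contains 4, which forces R2C5 = 1.
Cage l is given; hence R3C1 = 5.
Cage k is a single given cell, so R3C3 = 1.
Column 4 already has 4, leaving R3C4 = 3.
Column 5 now contains 1; hence R3C5 = 4.
Column 4 already has 3; hence R5C4 = 5.
Cage h is given, which forces R5C5 = 3.
5 is placed in column 4, leaving R1C4 = 1.
Column 1 already has 5; hence R2C1 = 2.
1 is placed in row 2, leaving R2C2 = 5.
Row 3 now contains 4; hence R3C2 = 2.
The two cells of cage g must have sum 4, so R4C1 = 3.
5 is placed in column 4, leaving R4C4 = 2.
Column 5 already has 3; hence R4C5 = 5.
Row 5 already has 3; hence R5C1 = 1.
Row 5 already has 1, so R5C2 = 4.
Row 5 already has 4, leaving R5C3 = 2.
Column 1 now contains 3, which forces R1C1 = 4.
Column 2 already has 4, so R1C2 = 3.
The 4 cells of cage c must have product 60; hence R1C3 = 5.
Column 2 already has 4; hence R4C2 = 1.
5 is placed in row 4, leaving R4C3 = 4.
Filled in: 4 3 5 1 2 / 2 5 3 4 1 / 5 2 1 3 4 / 3 1 4 2 5 / 1 4 2 5 3.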